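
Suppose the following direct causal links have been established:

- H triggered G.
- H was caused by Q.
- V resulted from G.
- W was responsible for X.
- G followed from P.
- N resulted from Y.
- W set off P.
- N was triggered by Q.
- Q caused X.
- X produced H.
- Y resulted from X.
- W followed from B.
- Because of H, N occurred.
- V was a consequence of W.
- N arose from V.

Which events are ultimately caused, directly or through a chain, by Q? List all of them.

G, H, N, V, X, Y

Direct effects: X, H, N.
2 steps out: G, Y.
3 steps out: V.
Not reachable from it: B, W, P.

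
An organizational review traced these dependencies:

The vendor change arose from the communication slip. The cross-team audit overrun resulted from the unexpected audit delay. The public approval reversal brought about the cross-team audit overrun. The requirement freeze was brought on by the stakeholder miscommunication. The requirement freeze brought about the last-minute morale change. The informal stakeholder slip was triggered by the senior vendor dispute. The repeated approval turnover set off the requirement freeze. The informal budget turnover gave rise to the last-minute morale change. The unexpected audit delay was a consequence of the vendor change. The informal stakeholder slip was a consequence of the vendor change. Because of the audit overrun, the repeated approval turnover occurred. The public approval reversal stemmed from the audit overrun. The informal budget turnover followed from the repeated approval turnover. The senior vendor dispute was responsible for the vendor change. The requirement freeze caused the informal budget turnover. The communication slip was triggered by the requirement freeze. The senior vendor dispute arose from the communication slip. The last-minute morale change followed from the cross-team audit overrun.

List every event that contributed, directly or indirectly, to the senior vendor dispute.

the audit overrun, the communication slip, the repeated approval turnover, the requirement freeze, the stakeholder miscommunication

Immediate cause of the senior vendor dispute: the communication slip.
Further upstream: the audit overrun, the stakeholder miscommunication, the repeated approval turnover, the requirement freeze.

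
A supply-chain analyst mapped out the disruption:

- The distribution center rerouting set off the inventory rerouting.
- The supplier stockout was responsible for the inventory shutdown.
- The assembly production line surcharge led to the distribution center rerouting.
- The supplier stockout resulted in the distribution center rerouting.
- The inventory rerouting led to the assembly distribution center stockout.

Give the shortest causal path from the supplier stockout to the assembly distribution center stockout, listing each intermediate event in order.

the supplier stockout → the distribution center rerouting → the inventory rerouting → the assembly distribution center stockout

the supplier stockout → the distribution center rerouting
the distribution center rerouting → the inventory rerouting
the inventory rerouting → the assembly distribution center stockout
Length: 3 steps.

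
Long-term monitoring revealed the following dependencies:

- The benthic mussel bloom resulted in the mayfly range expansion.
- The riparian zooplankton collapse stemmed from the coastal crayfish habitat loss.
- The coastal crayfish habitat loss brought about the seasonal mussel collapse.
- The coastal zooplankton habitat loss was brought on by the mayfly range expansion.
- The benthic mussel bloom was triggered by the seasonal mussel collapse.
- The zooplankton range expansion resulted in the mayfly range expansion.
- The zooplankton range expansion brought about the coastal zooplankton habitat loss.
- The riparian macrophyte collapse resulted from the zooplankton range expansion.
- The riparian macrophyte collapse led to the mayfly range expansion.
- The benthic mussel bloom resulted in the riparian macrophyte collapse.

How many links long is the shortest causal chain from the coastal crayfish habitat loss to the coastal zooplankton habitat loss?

Shortest chain: the coastal crayfish habitat loss → the seasonal mussel collapse → the benthic mussel bloom → the mayfly range expansion → the coastal zooplankton habitat loss.

4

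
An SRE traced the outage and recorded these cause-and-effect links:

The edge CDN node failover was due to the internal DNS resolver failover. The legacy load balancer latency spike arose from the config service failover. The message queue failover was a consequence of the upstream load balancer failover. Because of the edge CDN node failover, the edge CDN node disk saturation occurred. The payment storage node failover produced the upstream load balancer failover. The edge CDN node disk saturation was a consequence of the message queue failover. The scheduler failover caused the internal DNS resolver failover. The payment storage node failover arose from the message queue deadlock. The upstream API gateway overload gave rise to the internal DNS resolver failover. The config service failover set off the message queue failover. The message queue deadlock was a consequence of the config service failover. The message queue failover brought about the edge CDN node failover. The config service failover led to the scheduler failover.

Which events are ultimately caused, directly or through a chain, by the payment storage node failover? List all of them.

the edge CDN node disk saturation, the edge CDN node failover, the message queue failover, the upstream load balancer failover

Direct effects: the upstream load balancer failover.
2 steps out: the message queue failover.
3 steps out: the edge CDN node failover, the edge CDN node disk saturation.
Not reachable from it: the config service failover, the legacy load balancer latency spike, the scheduler failover, the message queue deadlock, the upstream API gateway overload, the internal DNS resolver failover.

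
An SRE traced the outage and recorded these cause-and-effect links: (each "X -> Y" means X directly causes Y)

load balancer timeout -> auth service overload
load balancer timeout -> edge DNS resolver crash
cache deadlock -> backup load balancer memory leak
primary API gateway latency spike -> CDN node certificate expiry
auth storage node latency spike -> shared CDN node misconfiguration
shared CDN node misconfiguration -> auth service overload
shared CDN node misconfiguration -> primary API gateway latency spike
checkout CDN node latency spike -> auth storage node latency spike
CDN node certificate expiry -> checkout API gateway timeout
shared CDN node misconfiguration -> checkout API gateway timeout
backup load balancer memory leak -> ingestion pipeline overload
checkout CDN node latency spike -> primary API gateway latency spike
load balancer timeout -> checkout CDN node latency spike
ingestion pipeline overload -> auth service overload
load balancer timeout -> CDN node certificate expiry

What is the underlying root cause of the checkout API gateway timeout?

the load balancer timeout

Tracing upstream from the checkout API gateway timeout: the checkout API gateway timeout ← the CDN node certificate expiry ← the load balancer timeout.
The load balancer timeout has no stated cause, so it is the root.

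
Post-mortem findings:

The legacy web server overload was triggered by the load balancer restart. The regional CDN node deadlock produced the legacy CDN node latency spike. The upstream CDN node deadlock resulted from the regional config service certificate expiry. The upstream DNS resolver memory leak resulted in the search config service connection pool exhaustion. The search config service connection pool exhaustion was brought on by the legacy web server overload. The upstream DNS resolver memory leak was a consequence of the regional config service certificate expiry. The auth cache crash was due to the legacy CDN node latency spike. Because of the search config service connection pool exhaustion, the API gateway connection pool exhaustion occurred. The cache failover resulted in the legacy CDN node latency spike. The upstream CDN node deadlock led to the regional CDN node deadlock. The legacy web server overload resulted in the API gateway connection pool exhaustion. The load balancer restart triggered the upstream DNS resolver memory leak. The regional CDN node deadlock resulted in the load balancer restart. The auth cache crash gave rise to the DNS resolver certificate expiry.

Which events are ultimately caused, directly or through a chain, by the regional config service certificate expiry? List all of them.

Direct effects: the upstream CDN node deadlock, the upstream DNS resolver memory leak.
2 steps out: the regional CDN node deadlock, the search config service connection pool exhaustion.
3 steps out: the legacy CDN node latency spike, the load balancer restart, the API gateway connection pool exhaustion.
4 steps out: the auth cache crash, the legacy web server overload.
5 steps out: the DNS resolver certificate expiry.
Not reachable from it: the cache failover.

the API gateway connection pool exhaustion, the DNS resolver certificate expiry, the auth cache crash, the legacy CDN node latency spike, the legacy web server overload, the load balancer restart, the regional CDN node deadlock, the search config service connection pool exhaustion, the upstream CDN node deadlock, the upstream DNS resolver memory leak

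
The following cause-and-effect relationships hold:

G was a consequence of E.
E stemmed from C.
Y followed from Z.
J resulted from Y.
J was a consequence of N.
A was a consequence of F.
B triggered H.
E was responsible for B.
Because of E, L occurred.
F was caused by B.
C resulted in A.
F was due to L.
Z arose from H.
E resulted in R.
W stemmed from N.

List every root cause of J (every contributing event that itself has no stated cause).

Tracing upstream from J: J ← N.
A separate upstream branch: J ← Y ← Z ← H ← B ← E ← C.
Each of those chain origins has no stated cause.

C, N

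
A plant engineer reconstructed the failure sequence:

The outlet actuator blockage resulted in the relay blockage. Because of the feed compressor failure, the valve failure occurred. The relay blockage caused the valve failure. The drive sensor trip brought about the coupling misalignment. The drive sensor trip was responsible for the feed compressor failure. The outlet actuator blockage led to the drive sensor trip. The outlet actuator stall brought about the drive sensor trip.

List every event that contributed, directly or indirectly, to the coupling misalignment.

the drive sensor trip, the outlet actuator blockage, the outlet actuator stall

Immediate cause of the coupling misalignment: the drive sensor trip.
Further upstream: the outlet actuator blockage, the outlet actuator stall.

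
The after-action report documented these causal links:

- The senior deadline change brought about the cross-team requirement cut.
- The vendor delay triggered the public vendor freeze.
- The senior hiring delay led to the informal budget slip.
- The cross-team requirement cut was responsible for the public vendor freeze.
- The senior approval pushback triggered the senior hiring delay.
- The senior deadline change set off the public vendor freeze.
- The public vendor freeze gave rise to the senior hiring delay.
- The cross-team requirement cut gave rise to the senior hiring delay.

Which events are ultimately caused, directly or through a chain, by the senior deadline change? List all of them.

the cross-team requirement cut, the informal budget slip, the public vendor freeze, the senior hiring delay

Direct effects: the cross-team requirement cut, the public vendor freeze.
2 steps out: the senior hiring delay.
3 steps out: the informal budget slip.
Not reachable from it: the senior approval pushback, the vendor delay.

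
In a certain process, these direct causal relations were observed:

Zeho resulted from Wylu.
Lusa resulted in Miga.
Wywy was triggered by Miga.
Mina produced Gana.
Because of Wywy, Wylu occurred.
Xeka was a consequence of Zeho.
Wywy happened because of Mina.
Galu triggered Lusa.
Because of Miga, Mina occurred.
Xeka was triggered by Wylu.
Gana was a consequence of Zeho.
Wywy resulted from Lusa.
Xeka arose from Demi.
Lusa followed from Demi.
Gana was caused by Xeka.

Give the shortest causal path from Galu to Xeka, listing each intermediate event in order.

Galu → Lusa → Wywy → Wylu → Xeka

Galu → Lusa
Lusa → Wywy
Wywy → Wylu
Wylu → Xeka
Length: 4 steps.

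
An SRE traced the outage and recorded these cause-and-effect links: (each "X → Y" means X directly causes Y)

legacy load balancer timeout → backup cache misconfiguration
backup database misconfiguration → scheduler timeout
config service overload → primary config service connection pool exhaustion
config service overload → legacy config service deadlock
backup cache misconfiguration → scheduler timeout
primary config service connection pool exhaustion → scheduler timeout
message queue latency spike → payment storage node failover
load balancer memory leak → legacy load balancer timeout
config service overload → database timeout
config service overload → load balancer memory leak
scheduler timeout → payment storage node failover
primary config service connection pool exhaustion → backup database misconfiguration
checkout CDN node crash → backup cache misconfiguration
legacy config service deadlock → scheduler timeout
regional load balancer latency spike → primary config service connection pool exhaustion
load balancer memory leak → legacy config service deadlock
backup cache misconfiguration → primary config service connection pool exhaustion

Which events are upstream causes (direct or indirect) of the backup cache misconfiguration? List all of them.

Immediate causes of the backup cache misconfiguration: the checkout CDN node crash, the legacy load balancer timeout.
Further upstream: the config service overload, the load balancer memory leak.

the checkout CDN node crash, the config service overload, the legacy load balancer timeout, the load balancer memory leak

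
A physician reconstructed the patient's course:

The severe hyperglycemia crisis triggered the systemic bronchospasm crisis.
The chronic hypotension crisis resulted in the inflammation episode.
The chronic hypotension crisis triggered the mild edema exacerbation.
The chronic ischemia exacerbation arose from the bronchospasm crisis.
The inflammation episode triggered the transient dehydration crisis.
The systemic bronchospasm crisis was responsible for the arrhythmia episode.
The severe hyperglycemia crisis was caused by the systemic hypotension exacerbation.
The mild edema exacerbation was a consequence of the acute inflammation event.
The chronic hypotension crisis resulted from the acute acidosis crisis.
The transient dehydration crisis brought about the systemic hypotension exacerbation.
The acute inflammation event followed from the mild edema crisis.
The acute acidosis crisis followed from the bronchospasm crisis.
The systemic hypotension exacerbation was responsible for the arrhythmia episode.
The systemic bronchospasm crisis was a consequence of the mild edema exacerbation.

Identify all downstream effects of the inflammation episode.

Direct effects: the transient dehydration crisis.
2 steps out: the systemic hypotension exacerbation.
3 steps out: the severe hyperglycemia crisis, the arrhythmia episode.
4 steps out: the systemic bronchospasm crisis.
Not reachable from it: the bronchospasm crisis, the chronic ischemia exacerbation, the mild edema crisis, the acute acidosis crisis, the chronic hypotension crisis, the acute inflammation event, the mild edema exacerbation.

the arrhythmia episode, the severe hyperglycemia crisis, the systemic bronchospasm crisis, the systemic hypotension exacerbation, the transient dehydration crisis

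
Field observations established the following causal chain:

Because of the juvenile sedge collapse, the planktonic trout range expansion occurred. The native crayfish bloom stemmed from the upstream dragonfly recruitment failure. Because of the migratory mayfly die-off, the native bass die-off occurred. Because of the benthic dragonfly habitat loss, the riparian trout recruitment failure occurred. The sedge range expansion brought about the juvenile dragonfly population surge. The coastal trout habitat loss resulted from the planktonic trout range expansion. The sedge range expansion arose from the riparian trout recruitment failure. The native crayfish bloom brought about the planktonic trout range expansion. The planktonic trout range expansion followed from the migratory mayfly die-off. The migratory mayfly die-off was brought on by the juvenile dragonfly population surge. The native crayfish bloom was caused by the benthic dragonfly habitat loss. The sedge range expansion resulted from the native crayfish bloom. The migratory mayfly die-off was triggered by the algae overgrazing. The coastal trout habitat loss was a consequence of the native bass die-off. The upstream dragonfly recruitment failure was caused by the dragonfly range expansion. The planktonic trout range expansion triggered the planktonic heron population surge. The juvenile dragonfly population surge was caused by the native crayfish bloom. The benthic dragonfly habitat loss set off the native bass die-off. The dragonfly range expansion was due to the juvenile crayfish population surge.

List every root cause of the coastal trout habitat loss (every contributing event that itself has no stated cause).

the algae overgrazing, the benthic dragonfly habitat loss, the juvenile crayfish population surge, the juvenile sedge collapse

Tracing upstream from the coastal trout habitat loss: the coastal trout habitat loss ← the planktonic trout range expansion ← the native crayfish bloom ← the upstream dragonfly recruitment failure ← the dragonfly range expansion ← the juvenile crayfish population surge.
A separate upstream branch: the coastal trout habitat loss ← the native bass die-off ← the benthic dragonfly habitat loss.
A separate upstream branch: the coastal trout habitat loss ← the planktonic trout range expansion ← the migratory mayfly die-off ← the algae overgrazing.
A separate upstream branch: the coastal trout habitat loss ← the planktonic trout range expansion ← the juvenile sedge collapse.
Each of those chain origins has no stated cause.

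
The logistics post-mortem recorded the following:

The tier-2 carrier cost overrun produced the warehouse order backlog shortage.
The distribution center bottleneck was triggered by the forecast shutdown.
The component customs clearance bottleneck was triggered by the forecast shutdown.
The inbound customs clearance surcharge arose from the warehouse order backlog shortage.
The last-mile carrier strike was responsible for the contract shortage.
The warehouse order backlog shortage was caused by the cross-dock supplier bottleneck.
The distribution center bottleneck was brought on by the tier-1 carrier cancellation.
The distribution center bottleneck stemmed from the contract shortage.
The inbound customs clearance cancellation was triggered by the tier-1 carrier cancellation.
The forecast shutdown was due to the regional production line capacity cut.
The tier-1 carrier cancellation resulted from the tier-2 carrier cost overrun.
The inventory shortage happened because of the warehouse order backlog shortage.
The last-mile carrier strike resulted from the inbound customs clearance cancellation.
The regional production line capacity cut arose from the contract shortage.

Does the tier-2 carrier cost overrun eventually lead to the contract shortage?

There is a causal chain: the tier-2 carrier cost overrun → the tier-1 carrier cancellation → the inbound customs clearance cancellation → the last-mile carrier strike → the contract shortage.

Yes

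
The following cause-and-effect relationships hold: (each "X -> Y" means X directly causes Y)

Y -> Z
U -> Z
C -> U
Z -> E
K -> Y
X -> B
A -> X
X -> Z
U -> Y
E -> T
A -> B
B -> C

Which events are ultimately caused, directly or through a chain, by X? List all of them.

Direct effects: B, Z.
2 steps out: C, E.
3 steps out: U, T.
4 steps out: Y.
Not reachable from it: A, K.

B, C, E, T, U, Y, Z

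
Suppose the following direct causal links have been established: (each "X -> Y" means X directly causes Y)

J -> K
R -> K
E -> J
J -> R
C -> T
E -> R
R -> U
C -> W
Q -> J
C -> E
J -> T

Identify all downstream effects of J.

Direct effects: R, T, K.
2 steps out: U.
Not reachable from it: C, E, W, Q.

K, R, T, U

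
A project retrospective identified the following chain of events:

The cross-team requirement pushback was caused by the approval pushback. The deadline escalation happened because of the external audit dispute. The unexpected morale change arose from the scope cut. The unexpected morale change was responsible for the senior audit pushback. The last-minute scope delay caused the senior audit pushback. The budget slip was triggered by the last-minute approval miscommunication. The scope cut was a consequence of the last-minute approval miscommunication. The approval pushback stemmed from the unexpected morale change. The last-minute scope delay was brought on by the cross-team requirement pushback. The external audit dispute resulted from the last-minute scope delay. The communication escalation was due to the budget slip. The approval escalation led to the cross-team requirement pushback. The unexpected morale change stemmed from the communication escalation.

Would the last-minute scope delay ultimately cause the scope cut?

No

The last-minute scope delay leads to the external audit dispute, the deadline escalation, the senior audit pushback; the scope cut is not among them.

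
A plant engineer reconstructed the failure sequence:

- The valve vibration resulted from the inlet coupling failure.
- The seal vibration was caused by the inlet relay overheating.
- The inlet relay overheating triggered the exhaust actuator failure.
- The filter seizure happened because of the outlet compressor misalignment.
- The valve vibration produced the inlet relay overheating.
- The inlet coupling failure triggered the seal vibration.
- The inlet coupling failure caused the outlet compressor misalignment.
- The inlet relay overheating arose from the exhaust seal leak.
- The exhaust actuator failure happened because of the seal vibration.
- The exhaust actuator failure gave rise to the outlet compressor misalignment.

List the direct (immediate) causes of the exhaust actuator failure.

Upstream contributors include the inlet coupling failure, the valve vibration, the exhaust seal leak, but only the inlet relay overheating, the seal vibration feed directly into the exhaust actuator failure.

the inlet relay overheating, the seal vibration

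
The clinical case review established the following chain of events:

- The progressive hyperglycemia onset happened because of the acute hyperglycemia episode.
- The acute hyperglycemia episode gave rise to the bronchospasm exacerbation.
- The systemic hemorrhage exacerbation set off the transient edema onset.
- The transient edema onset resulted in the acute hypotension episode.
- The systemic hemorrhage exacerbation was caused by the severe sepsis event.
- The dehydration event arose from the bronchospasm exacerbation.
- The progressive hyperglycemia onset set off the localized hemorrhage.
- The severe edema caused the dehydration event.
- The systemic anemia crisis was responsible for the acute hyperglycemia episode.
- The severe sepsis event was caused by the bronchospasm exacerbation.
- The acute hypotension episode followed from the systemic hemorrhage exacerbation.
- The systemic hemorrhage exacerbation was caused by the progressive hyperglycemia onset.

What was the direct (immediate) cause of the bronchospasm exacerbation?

the acute hyperglycemia episode

Upstream contributors include the systemic anemia crisis, but only the acute hyperglycemia episode feeds directly into the bronchospasm exacerbation.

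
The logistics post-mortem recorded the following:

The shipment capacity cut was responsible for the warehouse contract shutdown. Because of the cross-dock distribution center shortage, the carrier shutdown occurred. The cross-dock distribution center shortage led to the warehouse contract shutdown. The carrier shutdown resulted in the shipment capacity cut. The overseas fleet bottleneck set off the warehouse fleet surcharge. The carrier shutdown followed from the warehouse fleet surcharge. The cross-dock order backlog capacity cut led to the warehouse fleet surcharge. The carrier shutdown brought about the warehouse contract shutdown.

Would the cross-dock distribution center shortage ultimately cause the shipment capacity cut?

There is a causal chain: the cross-dock distribution center shortage → the carrier shutdown → the shipment capacity cut.

Yes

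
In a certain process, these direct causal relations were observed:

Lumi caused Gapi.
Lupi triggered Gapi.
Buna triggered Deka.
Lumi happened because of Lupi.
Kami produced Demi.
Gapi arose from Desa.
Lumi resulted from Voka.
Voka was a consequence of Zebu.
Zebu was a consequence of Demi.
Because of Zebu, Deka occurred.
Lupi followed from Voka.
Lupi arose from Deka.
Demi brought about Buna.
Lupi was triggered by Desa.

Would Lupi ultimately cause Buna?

No

Lupi leads to Lumi, Gapi; Buna is not among them.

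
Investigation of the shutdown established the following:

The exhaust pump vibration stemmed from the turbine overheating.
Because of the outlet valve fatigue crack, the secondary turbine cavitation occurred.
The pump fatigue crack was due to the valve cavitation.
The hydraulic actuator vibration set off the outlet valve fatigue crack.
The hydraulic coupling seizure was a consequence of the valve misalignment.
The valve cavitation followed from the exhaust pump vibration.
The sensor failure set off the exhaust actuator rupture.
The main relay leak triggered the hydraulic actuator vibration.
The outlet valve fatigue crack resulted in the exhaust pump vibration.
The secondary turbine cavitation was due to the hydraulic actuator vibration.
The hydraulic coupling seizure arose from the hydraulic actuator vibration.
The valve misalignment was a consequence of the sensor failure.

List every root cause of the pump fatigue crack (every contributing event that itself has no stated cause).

the main relay leak, the turbine overheating

Tracing upstream from the pump fatigue crack: the pump fatigue crack ← the valve cavitation ← the exhaust pump vibration ← the outlet valve fatigue crack ← the hydraulic actuator vibration ← the main relay leak.
A separate upstream branch: the pump fatigue crack ← the valve cavitation ← the exhaust pump vibration ← the turbine overheating.
Each of those chain origins has no stated cause.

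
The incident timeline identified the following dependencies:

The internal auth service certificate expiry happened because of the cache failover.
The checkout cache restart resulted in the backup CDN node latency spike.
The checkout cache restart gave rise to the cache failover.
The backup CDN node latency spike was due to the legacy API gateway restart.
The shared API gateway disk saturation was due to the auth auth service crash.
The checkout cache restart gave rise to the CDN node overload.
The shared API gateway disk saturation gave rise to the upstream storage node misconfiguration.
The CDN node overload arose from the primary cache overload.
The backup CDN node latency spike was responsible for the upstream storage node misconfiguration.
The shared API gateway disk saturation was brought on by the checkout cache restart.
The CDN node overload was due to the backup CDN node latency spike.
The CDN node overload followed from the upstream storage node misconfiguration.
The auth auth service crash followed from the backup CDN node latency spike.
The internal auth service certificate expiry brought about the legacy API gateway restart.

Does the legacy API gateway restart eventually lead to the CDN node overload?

Yes

There is a causal chain: the legacy API gateway restart → the backup CDN node latency spike → the CDN node overload.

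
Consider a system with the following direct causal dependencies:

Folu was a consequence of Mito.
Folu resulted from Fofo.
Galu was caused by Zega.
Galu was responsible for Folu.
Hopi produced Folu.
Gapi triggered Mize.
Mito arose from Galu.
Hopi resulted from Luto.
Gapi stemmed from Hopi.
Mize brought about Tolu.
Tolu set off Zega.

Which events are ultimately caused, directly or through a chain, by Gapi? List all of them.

Folu, Galu, Mito, Mize, Tolu, Zega

Direct effects: Mize.
2 steps out: Tolu.
3 steps out: Zega.
4 steps out: Galu.
5 steps out: Mito, Folu.
Not reachable from it: Luto, Hopi, Fofo.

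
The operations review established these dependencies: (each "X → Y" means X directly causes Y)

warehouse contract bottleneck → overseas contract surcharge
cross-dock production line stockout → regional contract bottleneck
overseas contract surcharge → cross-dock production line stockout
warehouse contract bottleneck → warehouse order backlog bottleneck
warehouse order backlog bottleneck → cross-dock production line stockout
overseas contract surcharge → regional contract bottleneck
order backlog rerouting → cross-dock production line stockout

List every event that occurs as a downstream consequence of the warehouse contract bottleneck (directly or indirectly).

the cross-dock production line stockout, the overseas contract surcharge, the regional contract bottleneck, the warehouse order backlog bottleneck

Direct effects: the warehouse order backlog bottleneck, the overseas contract surcharge.
2 steps out: the cross-dock production line stockout, the regional contract bottleneck.
Not reachable from it: the order backlog rerouting.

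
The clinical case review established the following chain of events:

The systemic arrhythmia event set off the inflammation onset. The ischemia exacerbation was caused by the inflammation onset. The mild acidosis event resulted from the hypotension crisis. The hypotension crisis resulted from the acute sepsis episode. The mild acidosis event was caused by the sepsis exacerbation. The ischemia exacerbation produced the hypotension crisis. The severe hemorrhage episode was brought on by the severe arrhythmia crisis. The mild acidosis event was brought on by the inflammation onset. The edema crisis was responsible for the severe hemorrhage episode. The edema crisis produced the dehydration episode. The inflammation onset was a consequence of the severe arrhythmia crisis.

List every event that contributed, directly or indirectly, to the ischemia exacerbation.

the inflammation onset, the severe arrhythmia crisis, the systemic arrhythmia event

Immediate cause of the ischemia exacerbation: the inflammation onset.
Further upstream: the severe arrhythmia crisis, the systemic arrhythmia event.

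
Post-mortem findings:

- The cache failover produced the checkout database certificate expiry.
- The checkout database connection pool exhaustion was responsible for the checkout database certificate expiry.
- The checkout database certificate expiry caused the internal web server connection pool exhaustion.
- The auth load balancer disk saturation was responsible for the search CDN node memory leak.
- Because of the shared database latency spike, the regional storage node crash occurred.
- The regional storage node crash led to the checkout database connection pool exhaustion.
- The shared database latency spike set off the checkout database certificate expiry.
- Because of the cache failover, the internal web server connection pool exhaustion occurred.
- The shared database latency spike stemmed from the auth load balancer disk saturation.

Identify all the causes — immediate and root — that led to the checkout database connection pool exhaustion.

the auth load balancer disk saturation, the regional storage node crash, the shared database latency spike

Immediate cause of the checkout database connection pool exhaustion: the regional storage node crash.
Further upstream: the auth load balancer disk saturation, the shared database latency spike.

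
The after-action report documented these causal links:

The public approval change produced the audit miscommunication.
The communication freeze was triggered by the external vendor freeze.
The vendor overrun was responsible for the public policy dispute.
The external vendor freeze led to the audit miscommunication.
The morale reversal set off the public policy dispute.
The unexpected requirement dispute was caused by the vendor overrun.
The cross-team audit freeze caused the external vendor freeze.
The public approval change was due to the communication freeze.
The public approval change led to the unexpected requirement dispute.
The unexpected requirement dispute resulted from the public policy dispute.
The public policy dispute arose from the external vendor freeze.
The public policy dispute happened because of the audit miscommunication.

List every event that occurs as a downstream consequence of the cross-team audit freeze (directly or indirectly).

the audit miscommunication, the communication freeze, the external vendor freeze, the public approval change, the public policy dispute, the unexpected requirement dispute

Direct effects: the external vendor freeze.
2 steps out: the communication freeze, the audit miscommunication, the public policy dispute.
3 steps out: the public approval change, the unexpected requirement dispute.
Not reachable from it: the morale reversal, the vendor overrun.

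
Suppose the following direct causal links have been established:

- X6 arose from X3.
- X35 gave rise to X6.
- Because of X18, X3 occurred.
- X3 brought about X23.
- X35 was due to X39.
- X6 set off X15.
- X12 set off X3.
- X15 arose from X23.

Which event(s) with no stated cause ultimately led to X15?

X12, X18, X39

Tracing upstream from X15: X15 ← X6 ← X3 ← X18.
A separate upstream branch: X15 ← X6 ← X35 ← X39.
A separate upstream branch: X15 ← X6 ← X3 ← X12.
Each of those chain origins has no stated cause.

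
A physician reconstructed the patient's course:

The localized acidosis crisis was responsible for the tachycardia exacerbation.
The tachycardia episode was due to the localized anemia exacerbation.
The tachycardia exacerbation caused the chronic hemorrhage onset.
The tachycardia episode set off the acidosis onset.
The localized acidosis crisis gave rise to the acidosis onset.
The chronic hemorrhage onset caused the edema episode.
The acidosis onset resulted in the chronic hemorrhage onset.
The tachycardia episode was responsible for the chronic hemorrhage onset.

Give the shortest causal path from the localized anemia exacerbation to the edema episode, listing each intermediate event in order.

the localized anemia exacerbation → the tachycardia episode
the tachycardia episode → the chronic hemorrhage onset
the chronic hemorrhage onset → the edema episode
Length: 3 steps.

the localized anemia exacerbation → the tachycardia episode → the chronic hemorrhage onset → the edema episode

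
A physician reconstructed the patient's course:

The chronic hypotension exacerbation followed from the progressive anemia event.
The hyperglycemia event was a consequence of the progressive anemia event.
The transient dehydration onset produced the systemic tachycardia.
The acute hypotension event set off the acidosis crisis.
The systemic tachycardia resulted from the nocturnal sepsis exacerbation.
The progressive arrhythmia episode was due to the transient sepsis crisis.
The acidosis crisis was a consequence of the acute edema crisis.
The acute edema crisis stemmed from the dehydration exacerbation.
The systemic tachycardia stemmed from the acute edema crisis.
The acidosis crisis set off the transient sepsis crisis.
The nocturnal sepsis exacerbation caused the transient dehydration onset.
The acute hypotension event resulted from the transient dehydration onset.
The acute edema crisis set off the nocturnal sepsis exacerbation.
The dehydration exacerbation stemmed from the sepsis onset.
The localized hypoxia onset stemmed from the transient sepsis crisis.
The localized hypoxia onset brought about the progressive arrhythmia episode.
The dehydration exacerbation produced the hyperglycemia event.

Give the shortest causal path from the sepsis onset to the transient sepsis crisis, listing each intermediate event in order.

the sepsis onset → the dehydration exacerbation
the dehydration exacerbation → the acute edema crisis
the acute edema crisis → the acidosis crisis
the acidosis crisis → the transient sepsis crisis
Length: 4 steps.

the sepsis onset → the dehydration exacerbation → the acute edema crisis → the acidosis crisis → the transient sepsis crisis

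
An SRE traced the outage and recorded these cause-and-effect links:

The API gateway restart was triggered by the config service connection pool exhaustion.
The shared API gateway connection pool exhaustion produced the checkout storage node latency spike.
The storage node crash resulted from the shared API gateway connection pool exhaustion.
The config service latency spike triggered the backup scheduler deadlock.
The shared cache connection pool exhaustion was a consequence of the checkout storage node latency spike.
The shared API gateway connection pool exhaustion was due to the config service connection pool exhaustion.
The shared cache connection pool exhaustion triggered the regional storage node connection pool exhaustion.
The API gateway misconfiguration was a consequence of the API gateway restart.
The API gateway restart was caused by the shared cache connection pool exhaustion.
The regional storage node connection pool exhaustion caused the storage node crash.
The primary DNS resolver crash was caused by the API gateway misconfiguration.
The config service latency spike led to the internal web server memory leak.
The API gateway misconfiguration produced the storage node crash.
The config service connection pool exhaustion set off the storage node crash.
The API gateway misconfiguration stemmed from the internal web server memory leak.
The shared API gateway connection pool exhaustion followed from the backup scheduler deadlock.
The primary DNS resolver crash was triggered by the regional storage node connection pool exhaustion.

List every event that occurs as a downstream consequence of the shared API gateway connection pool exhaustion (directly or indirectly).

the API gateway misconfiguration, the API gateway restart, the checkout storage node latency spike, the primary DNS resolver crash, the regional storage node connection pool exhaustion, the shared cache connection pool exhaustion, the storage node crash

Direct effects: the checkout storage node latency spike, the storage node crash.
2 steps out: the shared cache connection pool exhaustion.
3 steps out: the API gateway restart, the regional storage node connection pool exhaustion.
4 steps out: the API gateway misconfiguration, the primary DNS resolver crash.
Not reachable from it: the config service connection pool exhaustion, the config service latency spike, the backup scheduler deadlock, the internal web server memory leak.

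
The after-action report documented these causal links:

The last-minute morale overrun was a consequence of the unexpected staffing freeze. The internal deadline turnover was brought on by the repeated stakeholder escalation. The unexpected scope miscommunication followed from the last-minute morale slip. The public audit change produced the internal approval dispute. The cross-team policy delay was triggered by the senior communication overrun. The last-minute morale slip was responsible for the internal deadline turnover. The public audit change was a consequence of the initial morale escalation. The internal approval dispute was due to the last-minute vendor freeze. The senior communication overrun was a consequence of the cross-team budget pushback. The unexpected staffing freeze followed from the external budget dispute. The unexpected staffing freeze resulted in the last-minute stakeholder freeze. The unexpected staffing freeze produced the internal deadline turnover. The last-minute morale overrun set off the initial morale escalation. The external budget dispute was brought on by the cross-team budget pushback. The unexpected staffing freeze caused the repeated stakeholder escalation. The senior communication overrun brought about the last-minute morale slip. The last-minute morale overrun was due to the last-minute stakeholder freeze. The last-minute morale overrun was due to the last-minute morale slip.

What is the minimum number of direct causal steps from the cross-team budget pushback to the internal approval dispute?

Shortest chain: the cross-team budget pushback → the senior communication overrun → the last-minute morale slip → the last-minute morale overrun → the initial morale escalation → the public audit change → the internal approval dispute.

6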